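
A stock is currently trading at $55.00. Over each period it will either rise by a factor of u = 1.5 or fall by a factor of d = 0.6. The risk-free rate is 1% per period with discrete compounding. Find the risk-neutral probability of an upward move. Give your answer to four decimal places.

Risk-neutral probability p = (1 + 0.01 − 0.6)/(1.5 − 0.6) = 0.4100/0.9000 = 0.4556

p = 0.4556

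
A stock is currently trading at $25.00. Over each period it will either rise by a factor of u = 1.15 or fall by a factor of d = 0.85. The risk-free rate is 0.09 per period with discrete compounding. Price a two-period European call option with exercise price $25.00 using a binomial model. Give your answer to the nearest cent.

Risk-neutral probability p = (1 + 0.09 − 0.85)/(1.15 − 0.85) = 0.2400/0.3000 = 0.8000
Terminal stock prices: S_uu = 33.06, S_ud = 24.44, S_dd = 18.06
Terminal payoffs (S − K): max(8.062, 0) = 8.062, max(-0.5625, 0) = 0, max(-6.938, 0) = 0
Node u (S = 28.75): V_u = 1/1.09·[0.8000·8.0625 + 0.2000·0.0000] = 5.9174
Node d (S = 21.25): V_d = 1/1.09·[0.8000·0.0000 + 0.2000·0.0000] = 0.0000
Node 0 (S = 25): V_0 = 1/1.09·[0.8000·5.9174 + 0.2000·0.0000] = 4.3431

$4.34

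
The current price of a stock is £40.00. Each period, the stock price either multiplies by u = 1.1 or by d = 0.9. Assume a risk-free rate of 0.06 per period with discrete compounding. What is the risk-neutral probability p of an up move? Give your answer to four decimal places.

p = 0.8000

Risk-neutral probability p = (1 + 0.06 − 0.9)/(1.1 − 0.9) = 0.1600/0.2000 = 0.8000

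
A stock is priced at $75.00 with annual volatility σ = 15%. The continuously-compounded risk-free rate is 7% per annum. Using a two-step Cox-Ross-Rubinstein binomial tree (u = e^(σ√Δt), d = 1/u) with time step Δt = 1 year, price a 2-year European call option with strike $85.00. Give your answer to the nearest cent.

CRR parameters: u = e^(σ√Δt) = e^(0.15·√1) = 1.1618, d = 1/u = 0.8607
Per-period rate: rΔt = 0.07·1 = 0.07, so R = e^0.07 = 1.0725
Risk-neutral probability p = (e^0.07 − 0.8607)/(1.1618 − 0.8607) = 0.2118/0.3011 = 0.7034
Terminal stock prices: S_uu = 101.2, S_ud = 75, S_dd = 55.56
Terminal payoffs (S − K): max(16.24, 0) = 16.24, max(-10, 0) = 0, max(-29.44, 0) = 0
Node u (S = 87.14): V_u = e^(−0.07)·[0.7034·16.2394 + 0.2966·0.0000] = 10.6499
Node d (S = 64.55): V_d = e^(−0.07)·[0.7034·0.0000 + 0.2966·0.0000] = 0.0000
Node 0 (S = 75): V_0 = e^(−0.07)·[0.7034·10.6499 + 0.2966·0.0000] = 6.9843

$6.98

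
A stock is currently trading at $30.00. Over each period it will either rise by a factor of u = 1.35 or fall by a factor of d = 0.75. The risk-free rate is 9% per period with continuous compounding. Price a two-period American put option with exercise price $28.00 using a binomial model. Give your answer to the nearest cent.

$2.14

Risk-neutral probability p = (e^0.09 − 0.75)/(1.35 − 0.75) = 0.3442/0.6000 = 0.5736
Terminal stock prices: S_uu = 54.68, S_ud = 30.38, S_dd = 16.88
Terminal payoffs (K − S): max(-26.68, 0) = 0, max(-2.375, 0) = 0, max(11.12, 0) = 11.12
Node u (S = 40.5): continuation = e^(−0.09)·[0.5736·0.0000 + 0.4264·0.0000] = 0.0000; exercise value = 0.0000 ≤ continuation, so V_u = 0.0000
Node d (S = 22.5): continuation = e^(−0.09)·[0.5736·0.0000 + 0.4264·11.1250] = 4.3352; exercise value = 5.5000 > continuation, so V_d = 5.5000 (exercise)
Node 0 (S = 30): continuation = e^(−0.09)·[0.5736·0.0000 + 0.4264·5.5000] = 2.1432; exercise value = 0.0000 ≤ continuation, so V_0 = 2.1432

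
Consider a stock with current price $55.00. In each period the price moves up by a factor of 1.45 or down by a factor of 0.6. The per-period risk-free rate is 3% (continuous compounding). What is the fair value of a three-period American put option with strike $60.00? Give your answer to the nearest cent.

Risk-neutral probability p = (e^0.03 − 0.6)/(1.45 − 0.6) = 0.4305/0.8500 = 0.5064
Terminal stock prices: S_uuu = 167.7, S_uud = 69.38, S_udd = 28.71, S_ddd = 11.88
Terminal payoffs (K − S): max(-107.7, 0) = 0, max(-9.382, 0) = 0, max(31.29, 0) = 31.29, max(48.12, 0) = 48.12
Node uu (S = 115.6): continuation = e^(−0.03)·[0.5064·0.0000 + 0.4936·0.0000] = 0.0000; exercise value = 0.0000 ≤ continuation, so V_uu = 0.0000
Node ud (S = 47.85): continuation = e^(−0.03)·[0.5064·0.0000 + 0.4936·31.2900] = 14.9878; exercise value = 12.1500 ≤ continuation, so V_ud = 14.9878
Node dd (S = 19.8): continuation = e^(−0.03)·[0.5064·31.2900 + 0.4936·48.1200] = 38.4267; exercise value = 40.2000 > continuation, so V_dd = 40.2000 (exercise)
Node u (S = 79.75): continuation = e^(−0.03)·[0.5064·0.0000 + 0.4936·14.9878] = 7.1791; exercise value = 0.0000 ≤ continuation, so V_u = 7.1791
Node d (S = 33): continuation = e^(−0.03)·[0.5064·14.9878 + 0.4936·40.2000] = 26.6214; exercise value = 27.0000 > continuation, so V_d = 27.0000 (exercise)
Node 0 (S = 55): continuation = e^(−0.03)·[0.5064·7.1791 + 0.4936·27.0000] = 16.4610; exercise value = 5.0000 ≤ continuation, so V_0 = 16.4610

$16.46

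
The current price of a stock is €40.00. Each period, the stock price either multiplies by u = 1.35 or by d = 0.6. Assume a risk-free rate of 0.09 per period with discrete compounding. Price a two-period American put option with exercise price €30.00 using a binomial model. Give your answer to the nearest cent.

€1.91

Risk-neutral probability p = (1 + 0.09 − 0.6)/(1.35 − 0.6) = 0.4900/0.7500 = 0.6533
Terminal stock prices: S_uu = 72.9, S_ud = 32.4, S_dd = 14.4
Terminal payoffs (K − S): max(-42.9, 0) = 0, max(-2.4, 0) = 0, max(15.6, 0) = 15.6
Node u (S = 54): continuation = 1/1.09·[0.6533·0.0000 + 0.3467·0.0000] = 0.0000; exercise value = 0.0000 ≤ continuation, so V_u = 0.0000
Node d (S = 24): continuation = 1/1.09·[0.6533·0.0000 + 0.3467·15.6000] = 4.9615; exercise value = 6.0000 > continuation, so V_d = 6.0000 (exercise)
Node 0 (S = 40): continuation = 1/1.09·[0.6533·0.0000 + 0.3467·6.0000] = 1.9083; exercise value = 0.0000 ≤ continuation, so V_0 = 1.9083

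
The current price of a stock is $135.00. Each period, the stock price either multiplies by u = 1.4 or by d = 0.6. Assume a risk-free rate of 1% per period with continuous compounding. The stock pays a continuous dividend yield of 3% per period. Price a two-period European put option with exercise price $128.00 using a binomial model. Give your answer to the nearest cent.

$28.57

Per-period risk-free factor R = e^0.01 = 1.0101; dividend-adjusted growth = e^(0.01−0.03) = 0.9802.
Risk-neutral probability p = (0.9802 − 0.6)/(1.4 − 0.6) = 0.3802/0.8000 = 0.4752
Terminal stock prices: S_uu = 264.6, S_ud = 113.4, S_dd = 48.6
Terminal payoffs (K − S): max(-136.6, 0) = 0, max(14.6, 0) = 14.6, max(79.4, 0) = 79.4
Node u (S = 189): V_u = e^(−0.01)·[0.4752·0.0000 + 0.5248·14.6000] = 7.5851
Node d (S = 81): V_d = e^(−0.01)·[0.4752·14.6000 + 0.5248·79.4000] = 48.1203
Node 0 (S = 135): V_0 = e^(−0.01)·[0.4752·7.5851 + 0.5248·48.1203] = 28.5689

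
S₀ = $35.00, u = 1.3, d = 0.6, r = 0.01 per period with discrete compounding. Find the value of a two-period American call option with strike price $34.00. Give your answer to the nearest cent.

$8.46

Risk-neutral probability p = (1 + 0.01 − 0.6)/(1.3 − 0.6) = 0.4100/0.7000 = 0.5857
Terminal stock prices: S_uu = 59.15, S_ud = 27.3, S_dd = 12.6
Terminal payoffs (S − K): max(25.15, 0) = 25.15, max(-6.7, 0) = 0, max(-21.4, 0) = 0
Node u (S = 45.5): continuation = 1/1.01·[0.5857·25.1500 + 0.4143·0.0000] = 14.5849; exercise value = 11.5000 ≤ continuation, so V_u = 14.5849
Node d (S = 21): continuation = 1/1.01·[0.5857·0.0000 + 0.4143·0.0000] = 0.0000; exercise value = 0.0000 ≤ continuation, so V_d = 0.0000
Node 0 (S = 35): continuation = 1/1.01·[0.5857·14.5849 + 0.4143·0.0000] = 8.4580; exercise value = 1.0000 ≤ continuation, so V_0 = 8.4580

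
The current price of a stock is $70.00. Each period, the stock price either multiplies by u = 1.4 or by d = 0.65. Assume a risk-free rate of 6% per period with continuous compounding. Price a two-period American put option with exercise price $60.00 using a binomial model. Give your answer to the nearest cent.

Risk-neutral probability p = (e^0.06 − 0.65)/(1.4 − 0.65) = 0.4118/0.7500 = 0.5491
Terminal stock prices: S_uu = 137.2, S_ud = 63.7, S_dd = 29.58
Terminal payoffs (K − S): max(-77.2, 0) = 0, max(-3.7, 0) = 0, max(30.42, 0) = 30.42
Node u (S = 98): continuation = e^(−0.06)·[0.5491·0.0000 + 0.4509·0.0000] = 0.0000; exercise value = 0.0000 ≤ continuation, so V_u = 0.0000
Node d (S = 45.5): continuation = e^(−0.06)·[0.5491·0.0000 + 0.4509·30.4250] = 12.9193; exercise value = 14.5000 > continuation, so V_d = 14.5000 (exercise)
Node 0 (S = 70): continuation = e^(−0.06)·[0.5491·0.0000 + 0.4509·14.5000] = 6.1571; exercise value = 0.0000 ≤ continuation, so V_0 = 6.1571

$6.16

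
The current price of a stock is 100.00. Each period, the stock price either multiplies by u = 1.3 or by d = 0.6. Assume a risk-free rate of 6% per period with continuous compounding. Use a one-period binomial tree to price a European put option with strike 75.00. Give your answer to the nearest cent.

4.81

Risk-neutral probability p = (e^0.06 − 0.6)/(1.3 − 0.6) = 0.4618/0.7000 = 0.6598
Terminal stock prices: S_u = 130, S_d = 60
Terminal payoffs (K − S): max(-55, 0) = 0, max(15, 0) = 15
Node 0 (S = 100): V_0 = e^(−0.06)·[0.6598·0.0000 + 0.3402·15.0000] = 4.8063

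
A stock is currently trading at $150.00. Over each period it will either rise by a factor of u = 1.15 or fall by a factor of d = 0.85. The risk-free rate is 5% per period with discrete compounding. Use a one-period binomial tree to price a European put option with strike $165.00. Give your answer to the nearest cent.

Risk-neutral probability p = (1 + 0.05 − 0.85)/(1.15 − 0.85) = 0.2000/0.3000 = 0.6667
Terminal stock prices: S_u = 172.5, S_d = 127.5
Terminal payoffs (K − S): max(-7.5, 0) = 0, max(37.5, 0) = 37.5
Node 0 (S = 150): V_0 = 1/1.05·[0.6667·0.0000 + 0.3333·37.5000] = 11.9048

$11.90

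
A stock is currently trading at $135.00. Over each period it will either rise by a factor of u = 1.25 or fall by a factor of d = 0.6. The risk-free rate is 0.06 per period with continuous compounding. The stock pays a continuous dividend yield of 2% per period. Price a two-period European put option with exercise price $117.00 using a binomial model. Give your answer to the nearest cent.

$12.38

Per-period risk-free factor R = e^0.06 = 1.0618; dividend-adjusted growth = e^(0.06−0.02) = 1.0408.
Risk-neutral probability p = (1.0408 − 0.6)/(1.25 − 0.6) = 0.4408/0.6500 = 0.6782
Terminal stock prices: S_uu = 210.9, S_ud = 101.2, S_dd = 48.6
Terminal payoffs (K − S): max(-93.94, 0) = 0, max(15.75, 0) = 15.75, max(68.4, 0) = 68.4
Node u (S = 168.8): V_u = e^(−0.06)·[0.6782·0.0000 + 0.3218·15.7500] = 4.7736
Node d (S = 81): V_d = e^(−0.06)·[0.6782·15.7500 + 0.3218·68.4000] = 30.7904
Node 0 (S = 135): V_0 = e^(−0.06)·[0.6782·4.7736 + 0.3218·30.7904] = 12.3810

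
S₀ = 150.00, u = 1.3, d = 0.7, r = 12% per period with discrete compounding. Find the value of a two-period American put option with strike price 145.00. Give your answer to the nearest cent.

Risk-neutral probability p = (1 + 0.12 − 0.7)/(1.3 − 0.7) = 0.4200/0.6000 = 0.7000
Terminal stock prices: S_uu = 253.5, S_ud = 136.5, S_dd = 73.5
Terminal payoffs (K − S): max(-108.5, 0) = 0, max(8.5, 0) = 8.5, max(71.5, 0) = 71.5
Node u (S = 195): continuation = 1/1.12·[0.7000·0.0000 + 0.3000·8.5000] = 2.2768; exercise value = 0.0000 ≤ continuation, so V_u = 2.2768
Node d (S = 105): continuation = 1/1.12·[0.7000·8.5000 + 0.3000·71.5000] = 24.4643; exercise value = 40.0000 > continuation, so V_d = 40.0000 (exercise)
Node 0 (S = 150): continuation = 1/1.12·[0.7000·2.2768 + 0.3000·40.0000] = 12.1373; exercise value = 0.0000 ≤ continuation, so V_0 = 12.1373

12.14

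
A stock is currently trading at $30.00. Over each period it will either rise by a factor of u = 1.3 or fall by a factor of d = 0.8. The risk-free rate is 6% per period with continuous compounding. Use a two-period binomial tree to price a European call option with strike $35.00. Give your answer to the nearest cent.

Risk-neutral probability p = (e^0.06 − 0.8)/(1.3 − 0.8) = 0.2618/0.5000 = 0.5237
Terminal stock prices: S_uu = 50.7, S_ud = 31.2, S_dd = 19.2
Terminal payoffs (S − K): max(15.7, 0) = 15.7, max(-3.8, 0) = 0, max(-15.8, 0) = 0
Node u (S = 39): V_u = e^(−0.06)·[0.5237·15.7000 + 0.4763·0.0000] = 7.7429
Node d (S = 24): V_d = e^(−0.06)·[0.5237·0.0000 + 0.4763·0.0000] = 0.0000
Node 0 (S = 30): V_0 = e^(−0.06)·[0.5237·7.7429 + 0.4763·0.0000] = 3.8186

$3.82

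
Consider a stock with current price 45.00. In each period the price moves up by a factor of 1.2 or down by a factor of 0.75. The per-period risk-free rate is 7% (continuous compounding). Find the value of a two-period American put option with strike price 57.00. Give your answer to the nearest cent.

Risk-neutral probability p = (e^0.07 − 0.75)/(1.2 − 0.75) = 0.3225/0.4500 = 0.7167
Terminal stock prices: S_uu = 64.8, S_ud = 40.5, S_dd = 25.31
Terminal payoffs (K − S): max(-7.8, 0) = 0, max(16.5, 0) = 16.5, max(31.69, 0) = 31.69
Node u (S = 54): continuation = e^(−0.07)·[0.7167·0.0000 + 0.2833·16.5000] = 4.3587; exercise value = 3.0000 ≤ continuation, so V_u = 4.3587
Node d (S = 33.75): continuation = e^(−0.07)·[0.7167·16.5000 + 0.2833·31.6875] = 19.3964; exercise value = 23.2500 > continuation, so V_d = 23.2500 (exercise)
Node 0 (S = 45): continuation = e^(−0.07)·[0.7167·4.3587 + 0.2833·23.2500] = 9.0543; exercise value = 12.0000 > continuation, so V_0 = 12.0000 (exercise)

12.00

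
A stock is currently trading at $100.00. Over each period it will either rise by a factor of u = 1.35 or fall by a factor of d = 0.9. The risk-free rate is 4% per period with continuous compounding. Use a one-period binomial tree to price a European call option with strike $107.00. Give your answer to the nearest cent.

$8.42

Risk-neutral probability p = (e^0.04 − 0.9)/(1.35 − 0.9) = 0.1408/0.4500 = 0.3129
Terminal stock prices: S_u = 135, S_d = 90
Terminal payoffs (S − K): max(28, 0) = 28, max(-17, 0) = 0
Node 0 (S = 100): V_0 = e^(−0.04)·[0.3129·28.0000 + 0.6871·0.0000] = 8.4180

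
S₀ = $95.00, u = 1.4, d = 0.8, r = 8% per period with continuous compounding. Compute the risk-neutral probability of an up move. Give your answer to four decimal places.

p = 0.4721

Risk-neutral probability p = (e^0.08 − 0.8)/(1.4 − 0.8) = 0.2833/0.6000 = 0.4721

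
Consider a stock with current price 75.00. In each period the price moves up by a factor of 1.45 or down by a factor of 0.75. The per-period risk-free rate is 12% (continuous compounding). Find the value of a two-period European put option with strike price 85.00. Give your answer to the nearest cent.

8.49

Risk-neutral probability p = (e^0.12 − 0.75)/(1.45 − 0.75) = 0.3775/0.7000 = 0.5393
Terminal stock prices: S_uu = 157.7, S_ud = 81.56, S_dd = 42.19
Terminal payoffs (K − S): max(-72.69, 0) = 0, max(3.438, 0) = 3.438, max(42.81, 0) = 42.81
Node u (S = 108.8): V_u = e^(−0.12)·[0.5393·0.0000 + 0.4607·3.4375] = 1.4046
Node d (S = 56.25): V_d = e^(−0.12)·[0.5393·3.4375 + 0.4607·42.8125] = 19.1382
Node 0 (S = 75): V_0 = e^(−0.12)·[0.5393·1.4046 + 0.4607·19.1382] = 8.4921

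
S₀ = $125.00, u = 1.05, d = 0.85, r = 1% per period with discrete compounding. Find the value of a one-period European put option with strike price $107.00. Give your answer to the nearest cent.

Risk-neutral probability p = (1 + 0.01 − 0.85)/(1.05 − 0.85) = 0.1600/0.2000 = 0.8000
Terminal stock prices: S_u = 131.2, S_d = 106.2
Terminal payoffs (K − S): max(-24.25, 0) = 0, max(0.75, 0) = 0.75
Node 0 (S = 125): V_0 = 1/1.01·[0.8000·0.0000 + 0.2000·0.7500] = 0.1485

$0.15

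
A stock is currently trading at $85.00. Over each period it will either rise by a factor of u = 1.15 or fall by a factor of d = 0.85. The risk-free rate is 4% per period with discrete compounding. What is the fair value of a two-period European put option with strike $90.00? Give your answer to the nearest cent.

Risk-neutral probability p = (1 + 0.04 − 0.85)/(1.15 − 0.85) = 0.1900/0.3000 = 0.6333
Terminal stock prices: S_uu = 112.4, S_ud = 83.09, S_dd = 61.41
Terminal payoffs (K − S): max(-22.41, 0) = 0, max(6.913, 0) = 6.913, max(28.59, 0) = 28.59
Node u (S = 97.75): V_u = 1/1.04·[0.6333·0.0000 + 0.3667·6.9125] = 2.4371
Node d (S = 72.25): V_d = 1/1.04·[0.6333·6.9125 + 0.3667·28.5875] = 14.2885
Node 0 (S = 85): V_0 = 1/1.04·[0.6333·2.4371 + 0.3667·14.2885] = 6.5217

$6.52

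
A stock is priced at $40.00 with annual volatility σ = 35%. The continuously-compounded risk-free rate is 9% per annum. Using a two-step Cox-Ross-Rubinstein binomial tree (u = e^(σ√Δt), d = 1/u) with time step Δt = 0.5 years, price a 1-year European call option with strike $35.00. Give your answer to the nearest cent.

CRR parameters: u = e^(σ√Δt) = e^(0.35·√0.5) = 1.2808, d = 1/u = 0.7808
Per-period rate: rΔt = 0.09·0.5 = 0.045, so R = e^0.045 = 1.0460
Risk-neutral probability p = (e^0.045 − 0.7808)/(1.2808 − 0.7808) = 0.2653/0.5000 = 0.5305
Terminal stock prices: S_uu = 65.62, S_ud = 40, S_dd = 24.38
Terminal payoffs (S − K): max(30.62, 0) = 30.62, max(5, 0) = 5, max(-10.62, 0) = 0
Node u (S = 51.23): V_u = e^(−0.045)·[0.5305·30.6183 + 0.4695·5.0000] = 17.7722
Node d (S = 31.23): V_d = e^(−0.045)·[0.5305·5.0000 + 0.4695·0.0000] = 2.5357
Node 0 (S = 40): V_0 = e^(−0.045)·[0.5305·17.7722 + 0.4695·2.5357] = 10.1513

$10.15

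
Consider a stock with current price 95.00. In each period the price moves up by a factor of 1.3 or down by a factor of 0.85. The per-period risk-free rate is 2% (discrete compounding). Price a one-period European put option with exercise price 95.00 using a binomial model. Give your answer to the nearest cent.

Risk-neutral probability p = (1 + 0.02 − 0.85)/(1.3 − 0.85) = 0.1700/0.4500 = 0.3778
Terminal stock prices: S_u = 123.5, S_d = 80.75
Terminal payoffs (K − S): max(-28.5, 0) = 0, max(14.25, 0) = 14.25
Node 0 (S = 95): V_0 = 1/1.02·[0.3778·0.0000 + 0.6222·14.2500] = 8.6928

8.69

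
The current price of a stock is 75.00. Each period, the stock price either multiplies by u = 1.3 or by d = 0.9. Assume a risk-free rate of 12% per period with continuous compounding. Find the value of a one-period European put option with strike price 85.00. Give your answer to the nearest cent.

6.69

Risk-neutral probability p = (e^0.12 − 0.9)/(1.3 − 0.9) = 0.2275/0.4000 = 0.5687
Terminal stock prices: S_u = 97.5, S_d = 67.5
Terminal payoffs (K − S): max(-12.5, 0) = 0, max(17.5, 0) = 17.5
Node 0 (S = 75): V_0 = e^(−0.12)·[0.5687·0.0000 + 0.4313·17.5000] = 6.6936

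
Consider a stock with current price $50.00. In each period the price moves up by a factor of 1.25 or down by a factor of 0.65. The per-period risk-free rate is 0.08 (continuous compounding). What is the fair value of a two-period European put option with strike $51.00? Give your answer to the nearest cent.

Risk-neutral probability p = (e^0.08 − 0.65)/(1.25 − 0.65) = 0.4333/0.6000 = 0.7221
Terminal stock prices: S_uu = 78.12, S_ud = 40.62, S_dd = 21.13
Terminal payoffs (K − S): max(-27.12, 0) = 0, max(10.38, 0) = 10.38, max(29.87, 0) = 29.87
Node u (S = 62.5): V_u = e^(−0.08)·[0.7221·0.0000 + 0.2779·10.3750] = 2.6611
Node d (S = 32.5): V_d = e^(−0.08)·[0.7221·10.3750 + 0.2779·29.8750] = 14.5789
Node 0 (S = 50): V_0 = e^(−0.08)·[0.7221·2.6611 + 0.2779·14.5789] = 5.5133

$5.51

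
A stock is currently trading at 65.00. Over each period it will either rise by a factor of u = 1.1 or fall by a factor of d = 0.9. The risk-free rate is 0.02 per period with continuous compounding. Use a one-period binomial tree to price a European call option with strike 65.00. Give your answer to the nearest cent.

3.83

Risk-neutral probability p = (e^0.02 − 0.9)/(1.1 − 0.9) = 0.1202/0.2000 = 0.6010
Terminal stock prices: S_u = 71.5, S_d = 58.5
Terminal payoffs (S − K): max(6.5, 0) = 6.5, max(-6.5, 0) = 0
Node 0 (S = 65): V_0 = e^(−0.02)·[0.6010·6.5000 + 0.3990·0.0000] = 3.8292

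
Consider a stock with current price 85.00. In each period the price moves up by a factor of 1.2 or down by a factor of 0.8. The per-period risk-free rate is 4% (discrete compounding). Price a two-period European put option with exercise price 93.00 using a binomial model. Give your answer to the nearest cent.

Risk-neutral probability p = (1 + 0.04 − 0.8)/(1.2 − 0.8) = 0.2400/0.4000 = 0.6000
Terminal stock prices: S_uu = 122.4, S_ud = 81.6, S_dd = 54.4
Terminal payoffs (K − S): max(-29.4, 0) = 0, max(11.4, 0) = 11.4, max(38.6, 0) = 38.6
Node u (S = 102): V_u = 1/1.04·[0.6000·0.0000 + 0.4000·11.4000] = 4.3846
Node d (S = 68): V_d = 1/1.04·[0.6000·11.4000 + 0.4000·38.6000] = 21.4231
Node 0 (S = 85): V_0 = 1/1.04·[0.6000·4.3846 + 0.4000·21.4231] = 10.7692

10.77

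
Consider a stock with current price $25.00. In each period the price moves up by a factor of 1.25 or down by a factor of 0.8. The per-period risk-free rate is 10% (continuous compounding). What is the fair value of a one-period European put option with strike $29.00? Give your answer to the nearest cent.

Risk-neutral probability p = (e^0.1 − 0.8)/(1.25 − 0.8) = 0.3052/0.4500 = 0.6782
Terminal stock prices: S_u = 31.25, S_d = 20
Terminal payoffs (K − S): max(-2.25, 0) = 0, max(9, 0) = 9
Node 0 (S = 25): V_0 = e^(−0.1)·[0.6782·0.0000 + 0.3218·9.0000] = 2.6209

$2.62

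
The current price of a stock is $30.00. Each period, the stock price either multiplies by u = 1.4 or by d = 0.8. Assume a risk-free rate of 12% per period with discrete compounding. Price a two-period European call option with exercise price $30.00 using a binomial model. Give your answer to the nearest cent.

Risk-neutral probability p = (1 + 0.12 − 0.8)/(1.4 − 0.8) = 0.3200/0.6000 = 0.5333
Terminal stock prices: S_uu = 58.8, S_ud = 33.6, S_dd = 19.2
Terminal payoffs (S − K): max(28.8, 0) = 28.8, max(3.6, 0) = 3.6, max(-10.8, 0) = 0
Node u (S = 42): V_u = 1/1.12·[0.5333·28.8000 + 0.4667·3.6000] = 15.2143
Node d (S = 24): V_d = 1/1.12·[0.5333·3.6000 + 0.4667·0.0000] = 1.7143
Node 0 (S = 30): V_0 = 1/1.12·[0.5333·15.2143 + 0.4667·1.7143] = 7.9592

$7.96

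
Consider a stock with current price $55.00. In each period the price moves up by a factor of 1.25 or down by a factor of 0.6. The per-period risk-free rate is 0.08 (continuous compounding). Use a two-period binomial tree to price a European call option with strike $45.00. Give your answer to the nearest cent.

Risk-neutral probability p = (e^0.08 − 0.6)/(1.25 − 0.6) = 0.4833/0.6500 = 0.7435
Terminal stock prices: S_uu = 85.94, S_ud = 41.25, S_dd = 19.8
Terminal payoffs (S − K): max(40.94, 0) = 40.94, max(-3.75, 0) = 0, max(-25.2, 0) = 0
Node u (S = 68.75): V_u = e^(−0.08)·[0.7435·40.9375 + 0.2565·0.0000] = 28.0976
Node d (S = 33): V_d = e^(−0.08)·[0.7435·0.0000 + 0.2565·0.0000] = 0.0000
Node 0 (S = 55): V_0 = e^(−0.08)·[0.7435·28.0976 + 0.2565·0.0000] = 19.2849

$19.28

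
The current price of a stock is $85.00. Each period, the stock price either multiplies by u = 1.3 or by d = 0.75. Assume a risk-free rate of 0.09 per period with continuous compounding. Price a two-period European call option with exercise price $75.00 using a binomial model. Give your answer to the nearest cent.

$25.54

Risk-neutral probability p = (e^0.09 − 0.75)/(1.3 − 0.75) = 0.3442/0.5500 = 0.6258
Terminal stock prices: S_uu = 143.7, S_ud = 82.88, S_dd = 47.81
Terminal payoffs (S − K): max(68.65, 0) = 68.65, max(7.875, 0) = 7.875, max(-27.19, 0) = 0
Node u (S = 110.5): V_u = e^(−0.09)·[0.6258·68.6500 + 0.3742·7.8750] = 41.9552
Node d (S = 63.75): V_d = e^(−0.09)·[0.6258·7.8750 + 0.3742·0.0000] = 4.5038
Node 0 (S = 85): V_0 = e^(−0.09)·[0.6258·41.9552 + 0.3742·4.5038] = 25.5350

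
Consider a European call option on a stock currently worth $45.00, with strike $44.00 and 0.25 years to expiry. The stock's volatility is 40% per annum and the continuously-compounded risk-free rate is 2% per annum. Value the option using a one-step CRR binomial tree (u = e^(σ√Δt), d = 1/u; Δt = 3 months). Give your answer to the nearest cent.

CRR parameters: u = e^(σ√Δt) = e^(0.4·√0.25) = 1.2214, d = 1/u = 0.8187
Per-period rate: rΔt = 0.02·0.25 = 0.005, so R = e^0.005 = 1.0050
Risk-neutral probability p = (e^0.005 − 0.8187)/(1.2214 − 0.8187) = 0.1863/0.4027 = 0.4626
Terminal stock prices: S_u = 54.96, S_d = 36.84
Terminal payoffs (S − K): max(10.96, 0) = 10.96, max(-7.157, 0) = 0
Node 0 (S = 45): V_0 = e^(−0.005)·[0.4626·10.9631 + 0.5374·0.0000] = 5.0464

$5.05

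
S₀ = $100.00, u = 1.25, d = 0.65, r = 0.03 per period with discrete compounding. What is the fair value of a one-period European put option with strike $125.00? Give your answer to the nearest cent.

Risk-neutral probability p = (1 + 0.03 − 0.65)/(1.25 − 0.65) = 0.3800/0.6000 = 0.6333
Terminal stock prices: S_u = 125, S_d = 65
Terminal payoffs (K − S): max(0, 0) = 0, max(60, 0) = 60
Node 0 (S = 100): V_0 = 1/1.03·[0.6333·0.0000 + 0.3667·60.0000] = 21.3592

$21.36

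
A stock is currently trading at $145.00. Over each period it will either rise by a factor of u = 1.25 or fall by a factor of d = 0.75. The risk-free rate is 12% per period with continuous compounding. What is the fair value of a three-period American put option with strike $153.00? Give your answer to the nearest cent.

Risk-neutral probability p = (e^0.12 − 0.75)/(1.25 − 0.75) = 0.3775/0.5000 = 0.7550
Terminal stock prices: S_uuu = 283.2, S_uud = 169.9, S_udd = 102, S_ddd = 61.17
Terminal payoffs (K − S): max(-130.2, 0) = 0, max(-16.92, 0) = 0, max(51.05, 0) = 51.05, max(91.83, 0) = 91.83
Node uu (S = 226.6): continuation = e^(−0.12)·[0.7550·0.0000 + 0.2450·0.0000] = 0.0000; exercise value = 0.0000 ≤ continuation, so V_uu = 0.0000
Node ud (S = 135.9): continuation = e^(−0.12)·[0.7550·0.0000 + 0.2450·51.0469] = 11.0925; exercise value = 17.0625 > continuation, so V_ud = 17.0625 (exercise)
Node dd (S = 81.56): continuation = e^(−0.12)·[0.7550·51.0469 + 0.2450·91.8281] = 54.1363; exercise value = 71.4375 > continuation, so V_dd = 71.4375 (exercise)
Node u (S = 181.2): continuation = e^(−0.12)·[0.7550·0.0000 + 0.2450·17.0625] = 3.7077; exercise value = 0.0000 ≤ continuation, so V_u = 3.7077
Node d (S = 108.8): continuation = e^(−0.12)·[0.7550·17.0625 + 0.2450·71.4375] = 26.9488; exercise value = 44.2500 > continuation, so V_d = 44.2500 (exercise)
Node 0 (S = 145): continuation = e^(−0.12)·[0.7550·3.7077 + 0.2450·44.2500] = 12.0983; exercise value = 8.0000 ≤ continuation, so V_0 = 12.0983

$12.10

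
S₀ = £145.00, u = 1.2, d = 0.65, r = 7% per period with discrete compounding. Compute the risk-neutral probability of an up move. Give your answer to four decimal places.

p = 0.7636

Risk-neutral probability p = (1 + 0.07 − 0.65)/(1.2 − 0.65) = 0.4200/0.5500 = 0.7636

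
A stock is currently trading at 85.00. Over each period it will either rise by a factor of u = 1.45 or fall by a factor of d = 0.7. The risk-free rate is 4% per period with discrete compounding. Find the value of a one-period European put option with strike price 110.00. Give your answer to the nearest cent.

Risk-neutral probability p = (1 + 0.04 − 0.7)/(1.45 − 0.7) = 0.3400/0.7500 = 0.4533
Terminal stock prices: S_u = 123.2, S_d = 59.5
Terminal payoffs (K − S): max(-13.25, 0) = 0, max(50.5, 0) = 50.5
Node 0 (S = 85): V_0 = 1/1.04·[0.4533·0.0000 + 0.5467·50.5000] = 26.5449

26.54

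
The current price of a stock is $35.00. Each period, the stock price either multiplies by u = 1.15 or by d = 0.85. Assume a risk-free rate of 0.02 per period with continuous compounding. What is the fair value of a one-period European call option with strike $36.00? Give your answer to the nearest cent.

Risk-neutral probability p = (e^0.02 − 0.85)/(1.15 − 0.85) = 0.1702/0.3000 = 0.5673
Terminal stock prices: S_u = 40.25, S_d = 29.75
Terminal payoffs (S − K): max(4.25, 0) = 4.25, max(-6.25, 0) = 0
Node 0 (S = 35): V_0 = e^(−0.02)·[0.5673·4.2500 + 0.4327·0.0000] = 2.3634

$2.36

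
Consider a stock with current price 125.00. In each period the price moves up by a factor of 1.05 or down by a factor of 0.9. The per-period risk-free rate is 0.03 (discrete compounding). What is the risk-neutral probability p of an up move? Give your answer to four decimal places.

Risk-neutral probability p = (1 + 0.03 − 0.9)/(1.05 − 0.9) = 0.1300/0.1500 = 0.8667

p = 0.8667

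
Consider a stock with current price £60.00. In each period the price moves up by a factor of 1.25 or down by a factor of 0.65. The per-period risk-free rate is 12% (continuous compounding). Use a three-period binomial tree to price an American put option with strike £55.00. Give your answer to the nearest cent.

Risk-neutral probability p = (e^0.12 − 0.65)/(1.25 − 0.65) = 0.4775/0.6000 = 0.7958
Terminal stock prices: S_uuu = 117.2, S_uud = 60.94, S_udd = 31.69, S_ddd = 16.48
Terminal payoffs (K − S): max(-62.19, 0) = 0, max(-5.938, 0) = 0, max(23.31, 0) = 23.31, max(38.52, 0) = 38.52
Node uu (S = 93.75): continuation = e^(−0.12)·[0.7958·0.0000 + 0.2042·0.0000] = 0.0000; exercise value = 0.0000 ≤ continuation, so V_uu = 0.0000
Node ud (S = 48.75): continuation = e^(−0.12)·[0.7958·0.0000 + 0.2042·23.3125] = 4.2215; exercise value = 6.2500 > continuation, so V_ud = 6.2500 (exercise)
Node dd (S = 25.35): continuation = e^(−0.12)·[0.7958·23.3125 + 0.2042·38.5225] = 23.4306; exercise value = 29.6500 > continuation, so V_dd = 29.6500 (exercise)
Node u (S = 75): continuation = e^(−0.12)·[0.7958·0.0000 + 0.2042·6.2500] = 1.1318; exercise value = 0.0000 ≤ continuation, so V_u = 1.1318
Node d (S = 39): continuation = e^(−0.12)·[0.7958·6.2500 + 0.2042·29.6500] = 9.7806; exercise value = 16.0000 > continuation, so V_d = 16.0000 (exercise)
Node 0 (S = 60): continuation = e^(−0.12)·[0.7958·1.1318 + 0.2042·16.0000] = 3.6962; exercise value = 0.0000 ≤ continuation, so V_0 = 3.6962

£3.70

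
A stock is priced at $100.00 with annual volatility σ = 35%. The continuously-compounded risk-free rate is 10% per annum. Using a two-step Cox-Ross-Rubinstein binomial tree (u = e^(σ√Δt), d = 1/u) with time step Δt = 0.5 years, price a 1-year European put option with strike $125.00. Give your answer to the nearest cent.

$23.44

CRR parameters: u = e^(σ√Δt) = e^(0.35·√0.5) = 1.2808, d = 1/u = 0.7808
Per-period rate: rΔt = 0.1·0.5 = 0.05, so R = e^0.05 = 1.0513
Risk-neutral probability p = (e^0.05 − 0.7808)/(1.2808 − 0.7808) = 0.2705/0.5000 = 0.5410
Terminal stock prices: S_uu = 164, S_ud = 100, S_dd = 60.96
Terminal payoffs (K − S): max(-39.05, 0) = 0, max(25, 0) = 25, max(64.04, 0) = 64.04
Node u (S = 128.1): V_u = e^(−0.05)·[0.5410·0.0000 + 0.4590·25.0000] = 10.9159
Node d (S = 78.08): V_d = e^(−0.05)·[0.5410·25.0000 + 0.4590·64.0414] = 40.8277
Node 0 (S = 100): V_0 = e^(−0.05)·[0.5410·10.9159 + 0.4590·40.8277] = 23.4442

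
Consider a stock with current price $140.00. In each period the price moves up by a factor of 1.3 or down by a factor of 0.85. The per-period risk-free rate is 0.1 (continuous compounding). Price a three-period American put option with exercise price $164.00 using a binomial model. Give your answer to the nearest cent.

Risk-neutral probability p = (e^0.1 − 0.85)/(1.3 − 0.85) = 0.2552/0.4500 = 0.5670
Terminal stock prices: S_uuu = 307.6, S_uud = 201.1, S_udd = 131.5, S_ddd = 85.98
Terminal payoffs (K − S): max(-143.6, 0) = 0, max(-37.11, 0) = 0, max(32.51, 0) = 32.51, max(78.02, 0) = 78.02
Node uu (S = 236.6): continuation = e^(−0.1)·[0.5670·0.0000 + 0.4330·0.0000] = 0.0000; exercise value = 0.0000 ≤ continuation, so V_uu = 0.0000
Node ud (S = 154.7): continuation = e^(−0.1)·[0.5670·0.0000 + 0.4330·32.5050] = 12.7339; exercise value = 9.3000 ≤ continuation, so V_ud = 12.7339
Node dd (S = 101.1): continuation = e^(−0.1)·[0.5670·32.5050 + 0.4330·78.0225] = 47.2433; exercise value = 62.8500 > continuation, so V_dd = 62.8500 (exercise)
Node u (S = 182): continuation = e^(−0.1)·[0.5670·0.0000 + 0.4330·12.7339] = 4.9885; exercise value = 0.0000 ≤ continuation, so V_u = 4.9885
Node d (S = 119): continuation = e^(−0.1)·[0.5670·12.7339 + 0.4330·62.8500] = 31.1552; exercise value = 45.0000 > continuation, so V_d = 45.0000 (exercise)
Node 0 (S = 140): continuation = e^(−0.1)·[0.5670·4.9885 + 0.4330·45.0000] = 20.1884; exercise value = 24.0000 > continuation, so V_0 = 24.0000 (exercise)

$24.00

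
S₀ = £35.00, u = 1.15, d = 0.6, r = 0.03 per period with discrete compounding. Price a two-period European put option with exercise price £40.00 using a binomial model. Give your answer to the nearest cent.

Risk-neutral probability p = (1 + 0.03 − 0.6)/(1.15 − 0.6) = 0.4300/0.5500 = 0.7818
Terminal stock prices: S_uu = 46.29, S_ud = 24.15, S_dd = 12.6
Terminal payoffs (K − S): max(-6.287, 0) = 0, max(15.85, 0) = 15.85, max(27.4, 0) = 27.4
Node u (S = 40.25): V_u = 1/1.03·[0.7818·0.0000 + 0.2182·15.8500] = 3.3575
Node d (S = 21): V_d = 1/1.03·[0.7818·15.8500 + 0.2182·27.4000] = 17.8350
Node 0 (S = 35): V_0 = 1/1.03·[0.7818·3.3575 + 0.2182·17.8350] = 6.3264

£6.33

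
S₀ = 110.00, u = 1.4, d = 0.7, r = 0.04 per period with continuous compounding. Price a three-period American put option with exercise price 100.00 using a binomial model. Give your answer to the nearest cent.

16.79

Risk-neutral probability p = (e^0.04 − 0.7)/(1.4 − 0.7) = 0.3408/0.7000 = 0.4869
Terminal stock prices: S_uuu = 301.8, S_uud = 150.9, S_udd = 75.46, S_ddd = 37.73
Terminal payoffs (K − S): max(-201.8, 0) = 0, max(-50.92, 0) = 0, max(24.54, 0) = 24.54, max(62.27, 0) = 62.27
Node uu (S = 215.6): continuation = e^(−0.04)·[0.4869·0.0000 + 0.5131·0.0000] = 0.0000; exercise value = 0.0000 ≤ continuation, so V_uu = 0.0000
Node ud (S = 107.8): continuation = e^(−0.04)·[0.4869·0.0000 + 0.5131·24.5400] = 12.0984; exercise value = 0.0000 ≤ continuation, so V_ud = 12.0984
Node dd (S = 53.9): continuation = e^(−0.04)·[0.4869·24.5400 + 0.5131·62.2700] = 42.1789; exercise value = 46.1000 > continuation, so V_dd = 46.1000 (exercise)
Node u (S = 154): continuation = e^(−0.04)·[0.4869·0.0000 + 0.5131·12.0984] = 5.9646; exercise value = 0.0000 ≤ continuation, so V_u = 5.9646
Node d (S = 77): continuation = e^(−0.04)·[0.4869·12.0984 + 0.5131·46.1000] = 28.3871; exercise value = 23.0000 ≤ continuation, so V_d = 28.3871
Node 0 (S = 110): continuation = e^(−0.04)·[0.4869·5.9646 + 0.5131·28.3871] = 16.7852; exercise value = 0.0000 ≤ continuation, so V_0 = 16.7852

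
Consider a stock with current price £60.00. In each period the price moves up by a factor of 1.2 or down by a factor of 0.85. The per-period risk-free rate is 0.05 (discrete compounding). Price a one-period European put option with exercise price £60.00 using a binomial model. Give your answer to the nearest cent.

Risk-neutral probability p = (1 + 0.05 − 0.85)/(1.2 − 0.85) = 0.2000/0.3500 = 0.5714
Terminal stock prices: S_u = 72, S_d = 51
Terminal payoffs (K − S): max(-12, 0) = 0, max(9, 0) = 9
Node 0 (S = 60): V_0 = 1/1.05·[0.5714·0.0000 + 0.4286·9.0000] = 3.6735

£3.67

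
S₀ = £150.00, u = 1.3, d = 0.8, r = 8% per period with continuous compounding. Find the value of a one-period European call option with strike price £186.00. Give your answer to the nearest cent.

Risk-neutral probability p = (e^0.08 − 0.8)/(1.3 − 0.8) = 0.2833/0.5000 = 0.5666
Terminal stock prices: S_u = 195, S_d = 120
Terminal payoffs (S − K): max(9, 0) = 9, max(-66, 0) = 0
Node 0 (S = 150): V_0 = e^(−0.08)·[0.5666·9.0000 + 0.4334·0.0000] = 4.7071

£4.71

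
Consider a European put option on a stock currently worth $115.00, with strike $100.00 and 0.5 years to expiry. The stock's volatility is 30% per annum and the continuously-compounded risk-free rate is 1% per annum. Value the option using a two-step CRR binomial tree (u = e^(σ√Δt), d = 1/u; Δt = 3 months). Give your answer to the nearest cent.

$4.12

CRR parameters: u = e^(σ√Δt) = e^(0.3·√0.25) = 1.1618, d = 1/u = 0.8607
Per-period rate: rΔt = 0.01·0.25 = 0.0025, so R = e^0.0025 = 1.0025
Risk-neutral probability p = (e^0.0025 − 0.8607)/(1.1618 − 0.8607) = 0.1418/0.3011 = 0.4709
Terminal stock prices: S_uu = 155.2, S_ud = 115, S_dd = 85.19
Terminal payoffs (K − S): max(-55.23, 0) = 0, max(-15, 0) = 0, max(14.81, 0) = 14.81
Node u (S = 133.6): V_u = e^(−0.0025)·[0.4709·0.0000 + 0.5291·0.0000] = 0.0000
Node d (S = 98.98): V_d = e^(−0.0025)·[0.4709·0.0000 + 0.5291·14.8059] = 7.8145
Node 0 (S = 115): V_0 = e^(−0.0025)·[0.4709·0.0000 + 0.5291·7.8145] = 4.1245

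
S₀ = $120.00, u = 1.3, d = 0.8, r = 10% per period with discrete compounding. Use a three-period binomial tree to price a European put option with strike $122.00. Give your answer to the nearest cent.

$7.71

Risk-neutral probability p = (1 + 0.1 − 0.8)/(1.3 − 0.8) = 0.3000/0.5000 = 0.6000
Terminal stock prices: S_uuu = 263.6, S_uud = 162.2, S_udd = 99.84, S_ddd = 61.44
Terminal payoffs (K − S): max(-141.6, 0) = 0, max(-40.24, 0) = 0, max(22.16, 0) = 22.16, max(60.56, 0) = 60.56
Node uu (S = 202.8): V_uu = 1/1.1·[0.6000·0.0000 + 0.4000·0.0000] = 0.0000
Node ud (S = 124.8): V_ud = 1/1.1·[0.6000·0.0000 + 0.4000·22.1600] = 8.0582
Node dd (S = 76.8): V_dd = 1/1.1·[0.6000·22.1600 + 0.4000·60.5600] = 34.1091
Node u (S = 156): V_u = 1/1.1·[0.6000·0.0000 + 0.4000·8.0582] = 2.9302
Node d (S = 96): V_d = 1/1.1·[0.6000·8.0582 + 0.4000·34.1091] = 16.7987
Node 0 (S = 120): V_0 = 1/1.1·[0.6000·2.9302 + 0.4000·16.7987] = 7.7069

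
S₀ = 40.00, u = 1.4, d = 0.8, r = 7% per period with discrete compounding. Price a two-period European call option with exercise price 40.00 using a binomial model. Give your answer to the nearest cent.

8.87

Risk-neutral probability p = (1 + 0.07 − 0.8)/(1.4 − 0.8) = 0.2700/0.6000 = 0.4500
Terminal stock prices: S_uu = 78.4, S_ud = 44.8, S_dd = 25.6
Terminal payoffs (S − K): max(38.4, 0) = 38.4, max(4.8, 0) = 4.8, max(-14.4, 0) = 0
Node u (S = 56): V_u = 1/1.07·[0.4500·38.4000 + 0.5500·4.8000] = 18.6168
Node d (S = 32): V_d = 1/1.07·[0.4500·4.8000 + 0.5500·0.0000] = 2.0187
Node 0 (S = 40): V_0 = 1/1.07·[0.4500·18.6168 + 0.5500·2.0187] = 8.8671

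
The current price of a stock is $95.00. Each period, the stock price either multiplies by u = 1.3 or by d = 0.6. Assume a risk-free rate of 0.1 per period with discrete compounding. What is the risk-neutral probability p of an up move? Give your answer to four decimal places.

p = 0.7143

Risk-neutral probability p = (1 + 0.1 − 0.6)/(1.3 − 0.6) = 0.5000/0.7000 = 0.7143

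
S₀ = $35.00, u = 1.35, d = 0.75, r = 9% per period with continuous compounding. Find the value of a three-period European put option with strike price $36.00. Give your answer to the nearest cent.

$3.51

Risk-neutral probability p = (e^0.09 − 0.75)/(1.35 − 0.75) = 0.3442/0.6000 = 0.5736
Terminal stock prices: S_uuu = 86.11, S_uud = 47.84, S_udd = 26.58, S_ddd = 14.77
Terminal payoffs (K − S): max(-50.11, 0) = 0, max(-11.84, 0) = 0, max(9.422, 0) = 9.422, max(21.23, 0) = 21.23
Node uu (S = 63.79): V_uu = e^(−0.09)·[0.5736·0.0000 + 0.4264·0.0000] = 0.0000
Node ud (S = 35.44): V_ud = e^(−0.09)·[0.5736·0.0000 + 0.4264·9.4219] = 3.6715
Node dd (S = 19.69): V_dd = e^(−0.09)·[0.5736·9.4219 + 0.4264·21.2344] = 13.2140
Node u (S = 47.25): V_u = e^(−0.09)·[0.5736·0.0000 + 0.4264·3.6715] = 1.4307
Node d (S = 26.25): V_d = e^(−0.09)·[0.5736·3.6715 + 0.4264·13.2140] = 7.0740
Node 0 (S = 35): V_0 = e^(−0.09)·[0.5736·1.4307 + 0.4264·7.0740] = 3.5066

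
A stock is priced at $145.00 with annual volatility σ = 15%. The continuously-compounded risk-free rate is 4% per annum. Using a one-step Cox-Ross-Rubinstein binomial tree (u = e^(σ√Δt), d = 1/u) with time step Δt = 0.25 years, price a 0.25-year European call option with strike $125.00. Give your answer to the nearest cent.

CRR parameters: u = e^(σ√Δt) = e^(0.15·√0.25) = 1.0779, d = 1/u = 0.9277
Per-period rate: rΔt = 0.04·0.25 = 0.01, so R = e^0.01 = 1.0101
Risk-neutral probability p = (e^0.01 − 0.9277)/(1.0779 − 0.9277) = 0.0823/0.1501 = 0.5482
Terminal stock prices: S_u = 156.3, S_d = 134.5
Terminal payoffs (S − K): max(31.29, 0) = 31.29, max(9.523, 0) = 9.523
Node 0 (S = 145): V_0 = e^(−0.01)·[0.5482·31.2932 + 0.4518·9.5228] = 21.2438

$21.24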